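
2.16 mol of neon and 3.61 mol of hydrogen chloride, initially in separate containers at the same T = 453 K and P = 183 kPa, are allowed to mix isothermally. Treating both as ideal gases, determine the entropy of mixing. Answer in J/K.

Mole fractions: x_A = 2.16/5.77 = 0.374, x_B = 0.626.
ΔS_mix = −R(n_A ln x_A + n_B ln x_B) = −8.314 × (2.16 ln 0.374 + 3.61 ln 0.626) = 31.7 J/K.

ΔS_mix = 31.7 J/K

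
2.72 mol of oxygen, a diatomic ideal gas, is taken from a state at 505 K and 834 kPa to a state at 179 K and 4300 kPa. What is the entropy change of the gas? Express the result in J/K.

ΔS = nC_p ln(T₂/T₁) − nR ln(P₂/P₁), with C_p = 7R/2 = 29.1 J mol⁻¹ K⁻¹ for a diatomic ideal gas.
ΔS = 2.72 × [29.1 × ln(179/505) − 8.314 × ln(4300/834)] = -119 J/K.

ΔS = -119 J/K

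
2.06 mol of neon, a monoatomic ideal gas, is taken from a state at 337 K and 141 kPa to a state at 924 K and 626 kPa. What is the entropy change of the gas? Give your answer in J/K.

ΔS = nC_p ln(T₂/T₁) − nR ln(P₂/P₁), with C_p = 5R/2 = 20.79 J mol⁻¹ K⁻¹ for a monoatomic ideal gas.
ΔS = 2.06 × [20.79 × ln(924/337) − 8.314 × ln(626/141)] = 17.7 J/K.

ΔS = 17.7 J/K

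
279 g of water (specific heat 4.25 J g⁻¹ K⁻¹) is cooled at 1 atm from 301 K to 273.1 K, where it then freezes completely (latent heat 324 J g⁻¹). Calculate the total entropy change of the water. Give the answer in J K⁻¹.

ΔS = -446 J/K

Cooling step: ΔS₁ = m c ln(T_tr/T_i) = 279 × 4.25 × ln(273.1/301) = -115.3 J/K.
Phase change: ΔS₂ = −mL/T_tr = −279 × 324 / 273.1 = -331 J/K.
ΔS_total = (-115.3) + (-331) = -446 J/K.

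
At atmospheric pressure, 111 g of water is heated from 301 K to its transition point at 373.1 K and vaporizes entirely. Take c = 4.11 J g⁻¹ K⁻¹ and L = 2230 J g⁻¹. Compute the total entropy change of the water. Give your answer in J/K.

Warming step: ΔS₁ = m c ln(T_tr/T_i) = 111 × 4.11 × ln(373.1/301) = 97.96 J/K.
Phase change: ΔS₂ = +mL/T_tr = 111 × 2230 / 373.1 = 663.4 J/K.
ΔS_total = (97.96) + (663.4) = 761 J/K.

ΔS = 761 J/K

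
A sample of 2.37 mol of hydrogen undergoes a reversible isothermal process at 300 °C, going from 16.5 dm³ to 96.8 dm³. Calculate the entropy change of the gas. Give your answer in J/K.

ΔS_gas = 34.9 J/K

For an isothermal ideal gas ΔS_gas = nR ln(V₂/V₁) = 2.37 × 8.314 × ln(96.8/16.5) = 34.9 J/K.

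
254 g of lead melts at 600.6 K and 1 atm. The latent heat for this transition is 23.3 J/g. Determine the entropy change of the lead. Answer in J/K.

ΔS = 9.85 J/K

Heat absorbed by the substance: Q = mL = 254 × 23.3 = 5918.2 J.
At constant T, ΔS = Q_rev/T = 5918.2 / 600.6 = 9.85 J/K.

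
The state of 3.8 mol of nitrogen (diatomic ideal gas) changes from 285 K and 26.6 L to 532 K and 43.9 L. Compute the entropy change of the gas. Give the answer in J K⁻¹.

Entropy is a state function: ΔS = nC_V ln(T₂/T₁) + nR ln(V₂/V₁), with C_V = 5R/2 = 20.79 J mol⁻¹ K⁻¹ for a diatomic ideal gas.
ΔS = 3.8 × [20.79 × ln(532/285) + 8.314 × ln(43.9/26.6)] = 65.1 J/K.

ΔS = 65.1 J/K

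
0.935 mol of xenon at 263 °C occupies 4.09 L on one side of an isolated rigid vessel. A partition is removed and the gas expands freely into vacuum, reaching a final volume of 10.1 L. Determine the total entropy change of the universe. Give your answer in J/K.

ΔS_universe = 7.03 J/K

For an ideal gas in free expansion Q = 0 and W = 0, so T is unchanged.
Entropy is a state function; using a reversible isothermal path, ΔS_gas = nR ln(V₂/V₁) = 0.935 × 8.314 × ln(10.1/4.09) = 7.03 J/K.
The insulated surroundings exchange no heat, so ΔS_surr = 0 and ΔS_universe = ΔS_gas.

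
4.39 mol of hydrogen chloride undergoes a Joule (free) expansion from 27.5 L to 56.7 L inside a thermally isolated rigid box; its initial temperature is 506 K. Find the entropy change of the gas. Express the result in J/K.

ΔS_gas = 26.4 J/K

No heat is exchanged and no work is done, so the ideal-gas temperature stays constant.
Entropy is a state function; using a reversible isothermal path, ΔS_gas = nR ln(V₂/V₁) = 4.39 × 8.314 × ln(56.7/27.5) = 26.4 J/K.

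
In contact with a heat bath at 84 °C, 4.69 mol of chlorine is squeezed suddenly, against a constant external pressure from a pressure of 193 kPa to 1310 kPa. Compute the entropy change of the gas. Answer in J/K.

Entropy is a state function, so ΔS_gas depends only on the end states.
For an isothermal ideal gas ΔS_gas = nR ln(P₁/P₂) = 4.69 × 8.314 × ln(193/1310) = -74.7 J/K.

ΔS_gas = -74.7 J/K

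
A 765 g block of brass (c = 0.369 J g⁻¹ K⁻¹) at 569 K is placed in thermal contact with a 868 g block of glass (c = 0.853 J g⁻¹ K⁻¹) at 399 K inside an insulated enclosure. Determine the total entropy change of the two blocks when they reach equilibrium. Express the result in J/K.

Energy balance: T_f = (m₁c₁T₁ + m₂c₂T₂)/(m₁c₁ + m₂c₂) = 445.92 K.
ΔS₁ = m₁c₁ ln(T_f/T₁) = 282.285 × ln(445.92/569) = -68.8 J/K.
ΔS₂ = m₂c₂ ln(T_f/T₂) = 740.404 × ln(445.92/399) = 82.32 J/K.
ΔS_total = -68.8 + 82.32 = 13.5 J/K.

ΔS_total = 13.5 J/K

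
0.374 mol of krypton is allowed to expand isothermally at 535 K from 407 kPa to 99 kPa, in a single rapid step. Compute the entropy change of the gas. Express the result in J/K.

Entropy is a state function, so ΔS_gas depends only on the end states.
For an isothermal ideal gas ΔS_gas = nR ln(P₁/P₂) = 0.374 × 8.314 × ln(407/99) = 4.4 J/K.

ΔS_gas = 4.4 J/K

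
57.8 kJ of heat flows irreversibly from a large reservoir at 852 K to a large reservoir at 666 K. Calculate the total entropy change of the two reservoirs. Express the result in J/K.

ΔS_hot = −Q/T_H = −57800/852 = -67.84 J/K and ΔS_cold = +Q/T_C = 57800/666 = 86.787 J/K.
ΔS_total = -67.84 + 86.787 = 18.9 J/K, positive as the second law requires.

ΔS_total = 18.9 J/K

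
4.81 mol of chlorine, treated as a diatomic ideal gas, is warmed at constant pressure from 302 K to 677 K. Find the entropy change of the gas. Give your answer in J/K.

At constant pressure, ΔS = nC_p ln(T₂/T₁) with C_p = 7R/2 = 29.1 J mol⁻¹ K⁻¹.
ΔS = 4.81 × 29.1 × ln(677/302) = 113 J/K.

ΔS = 113 J/K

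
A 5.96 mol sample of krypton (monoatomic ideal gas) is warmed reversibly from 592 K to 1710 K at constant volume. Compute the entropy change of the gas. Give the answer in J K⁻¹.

At constant volume, ΔS = nC_V ln(T₂/T₁) with C_V = 3R/2 = 12.47 J mol⁻¹ K⁻¹.
ΔS = 5.96 × 12.47 × ln(1710/592) = 78.8 J/K.

ΔS = 78.8 J/K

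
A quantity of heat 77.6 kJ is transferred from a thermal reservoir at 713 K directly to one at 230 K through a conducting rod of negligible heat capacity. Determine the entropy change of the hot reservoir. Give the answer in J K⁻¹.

ΔS_hot = -109 J/K

The hot reservoir loses heat Q, so ΔS_hot = −Q/T_H = −77600/713 = -109 J/K.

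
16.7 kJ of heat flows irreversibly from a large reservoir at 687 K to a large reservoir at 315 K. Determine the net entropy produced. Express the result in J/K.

ΔS_hot = −Q/T_H = −16700/687 = -24.31 J/K and ΔS_cold = +Q/T_C = 16700/315 = 53.02 J/K.
ΔS_total = -24.31 + 53.02 = 28.7 J/K, positive as the second law requires.

ΔS_total = 28.7 J/K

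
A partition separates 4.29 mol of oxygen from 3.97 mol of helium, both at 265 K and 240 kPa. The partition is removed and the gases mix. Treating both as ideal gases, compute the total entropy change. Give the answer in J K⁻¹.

ΔS_mix = 47.5 J/K

Mole fractions: x_A = 4.29/8.26 = 0.519, x_B = 0.481.
ΔS_mix = −R(n_A ln x_A + n_B ln x_B) = −8.314 × (4.29 ln 0.519 + 3.97 ln 0.481) = 47.5 J/K.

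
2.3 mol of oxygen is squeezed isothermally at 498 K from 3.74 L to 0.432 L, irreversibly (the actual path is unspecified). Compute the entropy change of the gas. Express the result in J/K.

ΔS_gas = -41.3 J/K

Entropy is a state function, so ΔS_gas depends only on the end states.
For an isothermal ideal gas ΔS_gas = nR ln(V₂/V₁) = 2.3 × 8.314 × ln(0.432/3.74) = -41.3 J/K.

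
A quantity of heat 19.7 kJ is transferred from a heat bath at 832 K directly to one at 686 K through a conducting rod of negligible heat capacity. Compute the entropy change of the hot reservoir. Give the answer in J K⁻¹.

The hot reservoir loses heat Q, so ΔS_hot = −Q/T_H = −19700/832 = -23.7 J/K.

ΔS_hot = -23.7 J/K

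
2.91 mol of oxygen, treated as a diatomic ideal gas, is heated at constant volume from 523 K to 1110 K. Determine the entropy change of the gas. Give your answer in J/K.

At constant volume, ΔS = nC_V ln(T₂/T₁) with C_V = 5R/2 = 20.79 J mol⁻¹ K⁻¹.
ΔS = 2.91 × 20.79 × ln(1110/523) = 45.5 J/K.

ΔS = 45.5 J/K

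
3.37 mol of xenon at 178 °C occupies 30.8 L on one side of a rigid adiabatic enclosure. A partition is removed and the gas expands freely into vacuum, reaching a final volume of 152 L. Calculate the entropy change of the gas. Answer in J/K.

ΔS_gas = 44.7 J/K

No heat is exchanged and no work is done, so the ideal-gas temperature stays constant.
Entropy is a state function; using a reversible isothermal path, ΔS_gas = nR ln(V₂/V₁) = 3.37 × 8.314 × ln(152/30.8) = 44.7 J/K.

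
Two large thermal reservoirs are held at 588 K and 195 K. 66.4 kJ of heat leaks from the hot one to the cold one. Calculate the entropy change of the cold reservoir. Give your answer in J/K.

ΔS_cold = 341 J/K

The cold reservoir gains heat Q, so ΔS_cold = +Q/T_C = 66400/195 = 341 J/K.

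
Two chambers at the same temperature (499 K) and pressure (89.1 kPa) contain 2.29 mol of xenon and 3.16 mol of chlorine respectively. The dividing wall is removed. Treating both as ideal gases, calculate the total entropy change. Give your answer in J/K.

ΔS_mix = 30.8 J/K

Mole fractions: x_A = 2.29/5.45 = 0.42, x_B = 0.58.
ΔS_mix = −R(n_A ln x_A + n_B ln x_B) = −8.314 × (2.29 ln 0.42 + 3.16 ln 0.58) = 30.8 J/K.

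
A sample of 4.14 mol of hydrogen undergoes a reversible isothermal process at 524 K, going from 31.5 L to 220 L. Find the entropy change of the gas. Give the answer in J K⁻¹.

For an isothermal ideal gas ΔS_gas = nR ln(V₂/V₁) = 4.14 × 8.314 × ln(220/31.5) = 66.9 J/K.

ΔS_gas = 66.9 J/K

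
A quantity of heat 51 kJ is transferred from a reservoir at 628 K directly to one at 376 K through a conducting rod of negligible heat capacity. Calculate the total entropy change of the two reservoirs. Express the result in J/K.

ΔS_total = 54.4 J/K

ΔS_hot = −Q/T_H = −51000/628 = -81.21 J/K and ΔS_cold = +Q/T_C = 51000/376 = 135.6 J/K.
ΔS_total = -81.21 + 135.6 = 54.4 J/K, positive as the second law requires.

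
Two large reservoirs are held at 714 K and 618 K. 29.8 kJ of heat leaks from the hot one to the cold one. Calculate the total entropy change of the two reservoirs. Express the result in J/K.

ΔS_hot = −Q/T_H = −29800/714 = -41.74 J/K and ΔS_cold = +Q/T_C = 29800/618 = 48.22 J/K.
ΔS_total = -41.74 + 48.22 = 6.48 J/K, positive as the second law requires.

ΔS_total = 6.48 J/K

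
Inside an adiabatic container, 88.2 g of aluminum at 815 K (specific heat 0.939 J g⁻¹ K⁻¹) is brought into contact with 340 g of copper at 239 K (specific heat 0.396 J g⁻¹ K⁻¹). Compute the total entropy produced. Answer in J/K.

ΔS_total = 40 J/K

Energy balance: T_f = (m₁c₁T₁ + m₂c₂T₂)/(m₁c₁ + m₂c₂) = 458.37 K.
ΔS₁ = m₁c₁ ln(T_f/T₁) = 82.8198 × ln(458.37/815) = -47.66 J/K.
ΔS₂ = m₂c₂ ln(T_f/T₂) = 134.64 × ln(458.37/239) = 87.68 J/K.
ΔS_total = -47.66 + 87.68 = 40 J/K.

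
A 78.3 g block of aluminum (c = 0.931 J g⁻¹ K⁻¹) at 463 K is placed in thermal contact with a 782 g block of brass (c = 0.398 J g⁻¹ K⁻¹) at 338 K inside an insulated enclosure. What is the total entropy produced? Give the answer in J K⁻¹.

ΔS_total = 3.12 J/K

Energy balance: T_f = (m₁c₁T₁ + m₂c₂T₂)/(m₁c₁ + m₂c₂) = 361.72 K.
ΔS₁ = m₁c₁ ln(T_f/T₁) = 72.8973 × ln(361.72/463) = -17.99 J/K.
ΔS₂ = m₂c₂ ln(T_f/T₂) = 311.236 × ln(361.72/338) = 21.11 J/K.
ΔS_total = -17.99 + 21.11 = 3.12 J/K.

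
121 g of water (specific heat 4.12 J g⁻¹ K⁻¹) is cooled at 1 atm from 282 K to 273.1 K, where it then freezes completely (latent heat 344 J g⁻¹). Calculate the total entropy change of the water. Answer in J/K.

ΔS = -168 J/K

Cooling step: ΔS₁ = m c ln(T_tr/T_i) = 121 × 4.12 × ln(273.1/282) = -15.99 J/K.
Phase change: ΔS₂ = −mL/T_tr = −121 × 344 / 273.1 = -152.4 J/K.
ΔS_total = (-15.99) + (-152.4) = -168 J/K.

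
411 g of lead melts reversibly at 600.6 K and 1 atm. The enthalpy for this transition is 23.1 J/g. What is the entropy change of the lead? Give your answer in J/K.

ΔS = 15.8 J/K

Heat absorbed by the substance: Q = mL = 411 × 23.1 = 9494.1 J.
At constant T, ΔS = Q_rev/T = 9494.1 / 600.6 = 15.8 J/K.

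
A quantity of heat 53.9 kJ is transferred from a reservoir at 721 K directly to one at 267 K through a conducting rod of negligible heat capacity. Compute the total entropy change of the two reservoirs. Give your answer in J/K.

ΔS_total = 127 J/K

ΔS_hot = −Q/T_H = −53900/721 = -74.76 J/K and ΔS_cold = +Q/T_C = 53900/267 = 201.9 J/K.
ΔS_total = -74.76 + 201.9 = 127 J/K, positive as the second law requires.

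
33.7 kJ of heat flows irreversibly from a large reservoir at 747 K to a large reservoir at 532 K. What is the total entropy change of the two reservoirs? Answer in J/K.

ΔS_hot = −Q/T_H = −33700/747 = -45.11 J/K and ΔS_cold = +Q/T_C = 33700/532 = 63.35 J/K.
ΔS_total = -45.11 + 63.35 = 18.2 J/K, positive as the second law requires.

ΔS_total = 18.2 J/K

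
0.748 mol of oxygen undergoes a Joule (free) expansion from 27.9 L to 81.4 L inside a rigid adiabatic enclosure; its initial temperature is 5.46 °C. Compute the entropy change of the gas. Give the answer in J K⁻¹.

ΔS_gas = 6.66 J/K

For an ideal gas in free expansion Q = 0 and W = 0, so T is unchanged.
Entropy is a state function; using a reversible isothermal path, ΔS_gas = nR ln(V₂/V₁) = 0.748 × 8.314 × ln(81.4/27.9) = 6.66 J/K.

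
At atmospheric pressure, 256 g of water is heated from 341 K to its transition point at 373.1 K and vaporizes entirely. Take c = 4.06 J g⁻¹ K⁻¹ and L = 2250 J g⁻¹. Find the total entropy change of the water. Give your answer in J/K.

Warming step: ΔS₁ = m c ln(T_tr/T_i) = 256 × 4.06 × ln(373.1/341) = 93.5 J/K.
Phase change: ΔS₂ = +mL/T_tr = 256 × 2250 / 373.1 = 1544 J/K.
ΔS_total = (93.5) + (1544) = 1640 J/K.

ΔS = 1640 J/K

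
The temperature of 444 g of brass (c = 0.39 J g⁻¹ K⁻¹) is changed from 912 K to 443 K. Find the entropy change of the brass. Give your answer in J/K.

ΔS = ∫dQ_rev/T = m c ln(T₂/T₁) = 444 × 0.39 × ln(443/912) = -125 J/K.

ΔS = -125 J/K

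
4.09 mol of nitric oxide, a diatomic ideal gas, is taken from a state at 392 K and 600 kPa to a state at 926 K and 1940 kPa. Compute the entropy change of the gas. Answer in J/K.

ΔS = 62.4 J/K

ΔS = nC_p ln(T₂/T₁) − nR ln(P₂/P₁), with C_p = 7R/2 = 29.1 J mol⁻¹ K⁻¹ for a diatomic ideal gas.
ΔS = 4.09 × [29.1 × ln(926/392) − 8.314 × ln(1940/600)] = 62.4 J/K.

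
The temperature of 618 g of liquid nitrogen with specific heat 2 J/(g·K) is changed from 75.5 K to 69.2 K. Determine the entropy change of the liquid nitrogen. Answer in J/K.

ΔS = -108 J/K

ΔS = ∫dQ_rev/T = m c ln(T₂/T₁) = 618 × 2 × ln(69.2/75.5) = -108 J/K.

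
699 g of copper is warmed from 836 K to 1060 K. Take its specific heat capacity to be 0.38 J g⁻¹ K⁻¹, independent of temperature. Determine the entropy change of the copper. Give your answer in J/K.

ΔS = ∫dQ_rev/T = m c ln(T₂/T₁) = 699 × 0.38 × ln(1060/836) = 63.1 J/K.

ΔS = 63.1 J/K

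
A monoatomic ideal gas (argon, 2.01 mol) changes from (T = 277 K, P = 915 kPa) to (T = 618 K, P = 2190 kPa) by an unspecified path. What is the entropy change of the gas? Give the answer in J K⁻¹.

ΔS = nC_p ln(T₂/T₁) − nR ln(P₂/P₁), with C_p = 5R/2 = 20.79 J mol⁻¹ K⁻¹ for a monoatomic ideal gas.
ΔS = 2.01 × [20.79 × ln(618/277) − 8.314 × ln(2190/915)] = 18.9 J/K.

ΔS = 18.9 J/K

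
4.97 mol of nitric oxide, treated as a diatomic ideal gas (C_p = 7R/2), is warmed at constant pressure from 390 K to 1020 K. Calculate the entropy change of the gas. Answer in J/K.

ΔS = 139 J/K

At constant pressure, ΔS = nC_p ln(T₂/T₁) with C_p = 7R/2 = 29.1 J mol⁻¹ K⁻¹.
ΔS = 4.97 × 29.1 × ln(1020/390) = 139 J/K.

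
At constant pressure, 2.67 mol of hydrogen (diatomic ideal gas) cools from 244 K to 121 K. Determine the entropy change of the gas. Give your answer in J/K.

At constant pressure, ΔS = nC_p ln(T₂/T₁) with C_p = 7R/2 = 29.1 J mol⁻¹ K⁻¹.
ΔS = 2.67 × 29.1 × ln(121/244) = -54.5 J/K.

ΔS = -54.5 J/K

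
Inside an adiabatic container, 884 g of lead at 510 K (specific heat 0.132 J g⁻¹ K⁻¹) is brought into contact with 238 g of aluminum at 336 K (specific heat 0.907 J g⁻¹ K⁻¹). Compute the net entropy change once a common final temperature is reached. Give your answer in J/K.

ΔS_total = 6.83 J/K

Energy balance: T_f = (m₁c₁T₁ + m₂c₂T₂)/(m₁c₁ + m₂c₂) = 397.05 K.
ΔS₁ = m₁c₁ ln(T_f/T₁) = 116.688 × ln(397.05/510) = -29.21 J/K.
ΔS₂ = m₂c₂ ln(T_f/T₂) = 215.866 × ln(397.05/336) = 36.04 J/K.
ΔS_total = -29.21 + 36.04 = 6.83 J/K.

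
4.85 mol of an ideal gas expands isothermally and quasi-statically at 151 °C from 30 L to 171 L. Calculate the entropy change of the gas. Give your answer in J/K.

ΔS_gas = 70.2 J/K

For an isothermal ideal gas ΔS_gas = nR ln(V₂/V₁) = 4.85 × 8.314 × ln(171/30) = 70.2 J/K.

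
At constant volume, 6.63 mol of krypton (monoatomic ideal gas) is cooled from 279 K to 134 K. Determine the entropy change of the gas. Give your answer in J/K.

ΔS = -60.6 J/K

At constant volume, ΔS = nC_V ln(T₂/T₁) with C_V = 3R/2 = 12.47 J mol⁻¹ K⁻¹.
ΔS = 6.63 × 12.47 × ln(134/279) = -60.6 J/K.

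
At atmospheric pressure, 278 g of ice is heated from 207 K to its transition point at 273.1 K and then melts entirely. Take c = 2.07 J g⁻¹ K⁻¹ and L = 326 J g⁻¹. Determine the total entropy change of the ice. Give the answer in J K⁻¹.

Warming step: ΔS₁ = m c ln(T_tr/T_i) = 278 × 2.07 × ln(273.1/207) = 159.5 J/K.
Phase change: ΔS₂ = +mL/T_tr = 278 × 326 / 273.1 = 331.8 J/K.
ΔS_total = (159.5) + (331.8) = 491 J/K.

ΔS = 491 J/K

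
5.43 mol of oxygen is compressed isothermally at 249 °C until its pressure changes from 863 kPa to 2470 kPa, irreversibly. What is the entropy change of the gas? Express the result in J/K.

Entropy is a state function, so ΔS_gas depends only on the end states.
For an isothermal ideal gas ΔS_gas = nR ln(P₁/P₂) = 5.43 × 8.314 × ln(863/2470) = -47.5 J/K.

ΔS_gas = -47.5 J/K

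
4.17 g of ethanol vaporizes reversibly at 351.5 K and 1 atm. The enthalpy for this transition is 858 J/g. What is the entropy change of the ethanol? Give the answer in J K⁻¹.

ΔS = 10.2 J/K

Heat absorbed by the substance: Q = mL = 4.17 × 858 = 3577.86 J.
At constant T, ΔS = Q_rev/T = 3577.86 / 351.5 = 10.2 J/K.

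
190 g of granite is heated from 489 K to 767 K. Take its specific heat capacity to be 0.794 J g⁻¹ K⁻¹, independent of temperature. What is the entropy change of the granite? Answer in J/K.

ΔS = ∫dQ_rev/T = m c ln(T₂/T₁) = 190 × 0.794 × ln(767/489) = 67.9 J/K.

ΔS = 67.9 J/K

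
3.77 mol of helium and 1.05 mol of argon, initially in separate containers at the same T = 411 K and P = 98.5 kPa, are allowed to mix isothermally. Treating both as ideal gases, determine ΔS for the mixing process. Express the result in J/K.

Mole fractions: x_A = 3.77/4.82 = 0.782, x_B = 0.218.
ΔS_mix = −R(n_A ln x_A + n_B ln x_B) = −8.314 × (3.77 ln 0.782 + 1.05 ln 0.218) = 21 J/K.

ΔS_mix = 21 J/K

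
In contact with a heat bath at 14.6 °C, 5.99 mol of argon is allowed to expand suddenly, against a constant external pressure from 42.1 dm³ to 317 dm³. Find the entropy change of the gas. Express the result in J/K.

ΔS_gas = 101 J/K

Entropy is a state function, so ΔS_gas depends only on the end states.
For an isothermal ideal gas ΔS_gas = nR ln(V₂/V₁) = 5.99 × 8.314 × ln(317/42.1) = 101 J/K.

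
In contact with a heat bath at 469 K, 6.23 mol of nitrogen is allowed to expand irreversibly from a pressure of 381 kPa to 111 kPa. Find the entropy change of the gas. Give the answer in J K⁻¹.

ΔS_gas = 63.9 J/K

Entropy is a state function, so ΔS_gas depends only on the end states.
For an isothermal ideal gas ΔS_gas = nR ln(P₁/P₂) = 6.23 × 8.314 × ln(381/111) = 63.9 J/K.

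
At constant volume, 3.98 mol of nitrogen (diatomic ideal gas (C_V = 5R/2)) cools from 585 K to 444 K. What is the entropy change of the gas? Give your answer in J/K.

At constant volume, ΔS = nC_V ln(T₂/T₁) with C_V = 5R/2 = 20.79 J mol⁻¹ K⁻¹.
ΔS = 3.98 × 20.79 × ln(444/585) = -22.8 J/K.

ΔS = -22.8 J/K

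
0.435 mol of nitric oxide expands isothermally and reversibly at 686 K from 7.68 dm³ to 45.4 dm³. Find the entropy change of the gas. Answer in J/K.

For an isothermal ideal gas ΔS_gas = nR ln(V₂/V₁) = 0.435 × 8.314 × ln(45.4/7.68) = 6.43 J/K.

ΔS_gas = 6.43 J/K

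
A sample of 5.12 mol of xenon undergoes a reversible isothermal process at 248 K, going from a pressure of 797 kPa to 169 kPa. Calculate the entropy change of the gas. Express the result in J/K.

ΔS_gas = 66 J/K

For an isothermal ideal gas ΔS_gas = nR ln(P₁/P₂) = 5.12 × 8.314 × ln(797/169) = 66 J/K.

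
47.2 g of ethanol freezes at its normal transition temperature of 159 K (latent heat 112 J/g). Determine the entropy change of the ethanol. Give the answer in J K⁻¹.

ΔS = -33.2 J/K

Heat released by the substance: Q = −mL = −47.2 × 112 = −5286.4 J.
At constant T, ΔS = Q_rev/T = −5286.4 / 159 = -33.2 J/K.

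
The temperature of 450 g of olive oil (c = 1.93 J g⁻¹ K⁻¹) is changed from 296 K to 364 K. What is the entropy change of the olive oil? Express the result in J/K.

ΔS = ∫dQ_rev/T = m c ln(T₂/T₁) = 450 × 1.93 × ln(364/296) = 180 J/K.

ΔS = 180 J/K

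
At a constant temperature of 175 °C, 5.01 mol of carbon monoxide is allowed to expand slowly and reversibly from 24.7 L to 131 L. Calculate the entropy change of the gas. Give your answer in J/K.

ΔS_gas = 69.5 J/K

For an isothermal ideal gas ΔS_gas = nR ln(V₂/V₁) = 5.01 × 8.314 × ln(131/24.7) = 69.5 J/K.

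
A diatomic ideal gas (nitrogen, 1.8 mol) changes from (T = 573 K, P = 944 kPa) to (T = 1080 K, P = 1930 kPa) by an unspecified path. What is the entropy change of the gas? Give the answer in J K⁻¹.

ΔS = nC_p ln(T₂/T₁) − nR ln(P₂/P₁), with C_p = 7R/2 = 29.1 J mol⁻¹ K⁻¹ for a diatomic ideal gas.
ΔS = 1.8 × [29.1 × ln(1080/573) − 8.314 × ln(1930/944)] = 22.5 J/K.

ΔS = 22.5 J/K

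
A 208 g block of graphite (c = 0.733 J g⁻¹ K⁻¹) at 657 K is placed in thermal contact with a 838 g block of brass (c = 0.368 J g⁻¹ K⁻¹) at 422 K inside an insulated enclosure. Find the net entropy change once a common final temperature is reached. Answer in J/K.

Energy balance: T_f = (m₁c₁T₁ + m₂c₂T₂)/(m₁c₁ + m₂c₂) = 499.75 K.
ΔS₁ = m₁c₁ ln(T_f/T₁) = 152.464 × ln(499.75/657) = -41.71 J/K.
ΔS₂ = m₂c₂ ln(T_f/T₂) = 308.384 × ln(499.75/422) = 52.15 J/K.
ΔS_total = -41.71 + 52.15 = 10.4 J/K.

ΔS_total = 10.4 J/K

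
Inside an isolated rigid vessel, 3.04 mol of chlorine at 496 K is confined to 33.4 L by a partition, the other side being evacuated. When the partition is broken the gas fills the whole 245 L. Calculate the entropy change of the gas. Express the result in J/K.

ΔS_gas = 50.4 J/K

For an ideal gas in free expansion Q = 0 and W = 0, so T is unchanged.
Entropy is a state function; using a reversible isothermal path, ΔS_gas = nR ln(V₂/V₁) = 3.04 × 8.314 × ln(245/33.4) = 50.4 J/K.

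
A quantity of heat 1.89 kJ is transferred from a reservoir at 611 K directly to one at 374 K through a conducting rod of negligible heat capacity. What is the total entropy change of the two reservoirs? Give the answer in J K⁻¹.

ΔS_total = 1.96 J/K

ΔS_hot = −Q/T_H = −1890/611 = -3.093 J/K and ΔS_cold = +Q/T_C = 1890/374 = 5.053 J/K.
ΔS_total = -3.093 + 5.053 = 1.96 J/K, positive as the second law requires.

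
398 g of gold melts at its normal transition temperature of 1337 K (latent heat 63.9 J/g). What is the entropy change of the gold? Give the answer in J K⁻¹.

ΔS = 19 J/K

Heat absorbed by the substance: Q = mL = 398 × 63.9 = 25432.2 J.
At constant T, ΔS = Q_rev/T = 25432.2 / 1337 = 19 J/K.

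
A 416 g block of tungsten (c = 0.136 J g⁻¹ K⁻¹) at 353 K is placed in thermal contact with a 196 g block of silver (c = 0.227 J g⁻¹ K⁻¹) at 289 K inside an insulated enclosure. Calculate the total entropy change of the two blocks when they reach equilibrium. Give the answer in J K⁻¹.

Energy balance: T_f = (m₁c₁T₁ + m₂c₂T₂)/(m₁c₁ + m₂c₂) = 324.83 K.
ΔS₁ = m₁c₁ ln(T_f/T₁) = 56.576 × ln(324.83/353) = -4.7059 J/K.
ΔS₂ = m₂c₂ ln(T_f/T₂) = 44.492 × ln(324.83/289) = 5.1995 J/K.
ΔS_total = -4.7059 + 5.1995 = 0.494 J/K.

ΔS_total = 0.494 J/K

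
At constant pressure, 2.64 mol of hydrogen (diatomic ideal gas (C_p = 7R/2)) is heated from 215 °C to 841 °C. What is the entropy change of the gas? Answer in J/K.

In kelvin: T₁ = 488.15 K, T₂ = 1114.15 K. At constant pressure, ΔS = nC_p ln(T₂/T₁) with C_p = 7R/2 = 29.1 J mol⁻¹ K⁻¹.
ΔS = 2.64 × 29.1 × ln(1114.15/488.15) = 63.4 J/K.

ΔS = 63.4 J/K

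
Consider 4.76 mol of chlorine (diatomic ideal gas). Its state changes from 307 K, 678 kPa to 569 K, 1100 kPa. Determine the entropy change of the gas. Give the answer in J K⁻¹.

ΔS = 66.3 J/K

ΔS = nC_p ln(T₂/T₁) − nR ln(P₂/P₁), with C_p = 7R/2 = 29.1 J mol⁻¹ K⁻¹ for a diatomic ideal gas.
ΔS = 4.76 × [29.1 × ln(569/307) − 8.314 × ln(1100/678)] = 66.3 J/K.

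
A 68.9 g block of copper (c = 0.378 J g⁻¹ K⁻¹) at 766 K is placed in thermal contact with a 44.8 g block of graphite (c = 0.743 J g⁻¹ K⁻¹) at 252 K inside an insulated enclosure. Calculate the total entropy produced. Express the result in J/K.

ΔS_total = 8.98 J/K

Energy balance: T_f = (m₁c₁T₁ + m₂c₂T₂)/(m₁c₁ + m₂c₂) = 477.63 K.
ΔS₁ = m₁c₁ ln(T_f/T₁) = 26.0442 × ln(477.63/766) = -12.3 J/K.
ΔS₂ = m₂c₂ ln(T_f/T₂) = 33.2864 × ln(477.63/252) = 21.28 J/K.
ΔS_total = -12.3 + 21.28 = 8.98 J/K.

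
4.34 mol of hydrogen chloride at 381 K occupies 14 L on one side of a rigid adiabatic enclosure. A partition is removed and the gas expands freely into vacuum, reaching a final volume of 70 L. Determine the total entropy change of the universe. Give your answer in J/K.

For an ideal gas in free expansion Q = 0 and W = 0, so T is unchanged.
Entropy is a state function; using a reversible isothermal path, ΔS_gas = nR ln(V₂/V₁) = 4.34 × 8.314 × ln(70/14) = 58.1 J/K.
The insulated surroundings exchange no heat, so ΔS_surr = 0 and ΔS_universe = ΔS_gas.

ΔS_universe = 58.1 J/K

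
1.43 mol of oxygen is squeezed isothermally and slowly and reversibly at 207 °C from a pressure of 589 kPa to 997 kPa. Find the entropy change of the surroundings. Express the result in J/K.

ΔS_surr = 6.26 J/K

For an isothermal ideal gas ΔS_gas = nR ln(P₁/P₂) = 1.43 × 8.314 × ln(589/997) = -6.26 J/K.
The process is reversible, so ΔS_surr = −ΔS_gas = 6.26 J/K and ΔS_universe = 0.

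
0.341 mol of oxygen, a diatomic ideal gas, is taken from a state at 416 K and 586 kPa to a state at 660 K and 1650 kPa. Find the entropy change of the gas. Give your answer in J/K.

ΔS = nC_p ln(T₂/T₁) − nR ln(P₂/P₁), with C_p = 7R/2 = 29.1 J mol⁻¹ K⁻¹ for a diatomic ideal gas.
ΔS = 0.341 × [29.1 × ln(660/416) − 8.314 × ln(1650/586)] = 1.64 J/K.

ΔS = 1.64 J/K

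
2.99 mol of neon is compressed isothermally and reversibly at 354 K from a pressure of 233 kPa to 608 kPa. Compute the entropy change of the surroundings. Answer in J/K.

For an isothermal ideal gas ΔS_gas = nR ln(P₁/P₂) = 2.99 × 8.314 × ln(233/608) = -23.8 J/K.
The process is reversible, so ΔS_surr = −ΔS_gas = 23.8 J/K and ΔS_universe = 0.

ΔS_surr = 23.8 J/K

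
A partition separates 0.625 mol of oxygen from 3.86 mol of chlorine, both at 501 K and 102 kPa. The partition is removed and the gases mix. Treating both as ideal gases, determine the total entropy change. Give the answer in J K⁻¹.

Mole fractions: x_A = 0.625/4.48 = 0.139, x_B = 0.861.
ΔS_mix = −R(n_A ln x_A + n_B ln x_B) = −8.314 × (0.625 ln 0.139 + 3.86 ln 0.861) = 15.1 J/K.

ΔS_mix = 15.1 J/K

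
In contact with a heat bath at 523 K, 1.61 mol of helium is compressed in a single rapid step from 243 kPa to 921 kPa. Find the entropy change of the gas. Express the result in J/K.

Entropy is a state function, so ΔS_gas depends only on the end states.
For an isothermal ideal gas ΔS_gas = nR ln(P₁/P₂) = 1.61 × 8.314 × ln(243/921) = -17.8 J/K.

ΔS_gas = -17.8 J/K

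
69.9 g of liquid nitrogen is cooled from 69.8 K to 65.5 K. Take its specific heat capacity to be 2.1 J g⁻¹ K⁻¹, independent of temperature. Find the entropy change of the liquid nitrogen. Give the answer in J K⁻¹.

ΔS = -9.33 J/K

ΔS = ∫dQ_rev/T = m c ln(T₂/T₁) = 69.9 × 2.1 × ln(65.5/69.8) = -9.33 J/K.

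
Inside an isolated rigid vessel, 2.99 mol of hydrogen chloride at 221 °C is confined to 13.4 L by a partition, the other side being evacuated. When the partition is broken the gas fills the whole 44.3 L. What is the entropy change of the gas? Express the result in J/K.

ΔS_gas = 29.7 J/K

No heat is exchanged and no work is done, so the ideal-gas temperature stays constant.
Entropy is a state function; using a reversible isothermal path, ΔS_gas = nR ln(V₂/V₁) = 2.99 × 8.314 × ln(44.3/13.4) = 29.7 J/K.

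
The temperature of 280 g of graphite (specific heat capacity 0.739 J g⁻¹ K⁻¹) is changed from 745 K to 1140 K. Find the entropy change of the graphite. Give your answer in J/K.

ΔS = ∫dQ_rev/T = m c ln(T₂/T₁) = 280 × 0.739 × ln(1140/745) = 88 J/K.

ΔS = 88 J/K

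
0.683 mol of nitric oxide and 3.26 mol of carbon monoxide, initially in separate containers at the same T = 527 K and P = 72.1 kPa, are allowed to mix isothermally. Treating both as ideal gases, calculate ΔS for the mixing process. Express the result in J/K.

ΔS_mix = 15.1 J/K

Mole fractions: x_A = 0.683/3.94 = 0.173, x_B = 0.827.
ΔS_mix = −R(n_A ln x_A + n_B ln x_B) = −8.314 × (0.683 ln 0.173 + 3.26 ln 0.827) = 15.1 J/K.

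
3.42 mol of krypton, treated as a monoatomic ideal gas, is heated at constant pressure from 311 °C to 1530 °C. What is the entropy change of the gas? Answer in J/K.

ΔS = 80.1 J/K

In kelvin: T₁ = 584.15 K, T₂ = 1803.15 K. At constant pressure, ΔS = nC_p ln(T₂/T₁) with C_p = 5R/2 = 20.79 J mol⁻¹ K⁻¹.
ΔS = 3.42 × 20.79 × ln(1803.15/584.15) = 80.1 J/K.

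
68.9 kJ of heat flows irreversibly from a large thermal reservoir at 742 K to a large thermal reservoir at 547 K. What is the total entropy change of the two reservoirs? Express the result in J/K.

ΔS_hot = −Q/T_H = −68900/742 = -92.86 J/K and ΔS_cold = +Q/T_C = 68900/547 = 126 J/K.
ΔS_total = -92.86 + 126 = 33.1 J/K, positive as the second law requires.

ΔS_total = 33.1 J/K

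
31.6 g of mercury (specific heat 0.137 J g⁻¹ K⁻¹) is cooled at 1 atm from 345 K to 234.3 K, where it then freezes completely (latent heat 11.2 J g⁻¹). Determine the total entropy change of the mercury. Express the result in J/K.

Cooling step: ΔS₁ = m c ln(T_tr/T_i) = 31.6 × 0.137 × ln(234.3/345) = -1.675 J/K.
Phase change: ΔS₂ = −mL/T_tr = −31.6 × 11.2 / 234.3 = -1.511 J/K.
ΔS_total = (-1.675) + (-1.511) = -3.19 J/K.

ΔS = -3.19 J/K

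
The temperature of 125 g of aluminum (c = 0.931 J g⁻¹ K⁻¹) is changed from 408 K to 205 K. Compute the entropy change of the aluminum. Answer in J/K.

ΔS = -80.1 J/K

ΔS = ∫dQ_rev/T = m c ln(T₂/T₁) = 125 × 0.931 × ln(205/408) = -80.1 J/K.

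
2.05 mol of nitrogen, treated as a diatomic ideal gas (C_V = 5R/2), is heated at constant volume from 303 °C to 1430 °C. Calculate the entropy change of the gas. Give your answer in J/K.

In kelvin: T₁ = 576.15 K, T₂ = 1703.15 K. At constant volume, ΔS = nC_V ln(T₂/T₁) with C_V = 5R/2 = 20.79 J mol⁻¹ K⁻¹.
ΔS = 2.05 × 20.79 × ln(1703.15/576.15) = 46.2 J/K.

ΔS = 46.2 J/K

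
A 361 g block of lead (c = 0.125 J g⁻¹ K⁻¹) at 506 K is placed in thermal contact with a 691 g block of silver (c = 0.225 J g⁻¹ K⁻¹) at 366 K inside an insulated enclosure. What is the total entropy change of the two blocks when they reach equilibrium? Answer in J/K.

ΔS_total = 1.94 J/K

Energy balance: T_f = (m₁c₁T₁ + m₂c₂T₂)/(m₁c₁ + m₂c₂) = 397.49 K.
ΔS₁ = m₁c₁ ln(T_f/T₁) = 45.125 × ln(397.49/506) = -10.89 J/K.
ΔS₂ = m₂c₂ ln(T_f/T₂) = 155.475 × ln(397.49/366) = 12.83 J/K.
ΔS_total = -10.89 + 12.83 = 1.94 J/K.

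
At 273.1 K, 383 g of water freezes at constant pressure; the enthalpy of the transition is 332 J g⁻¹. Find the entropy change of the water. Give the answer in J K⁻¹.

ΔS = -466 J/K

Heat released by the substance: Q = −mL = −383 × 332 = −127156 J.
At constant T, ΔS = Q_rev/T = −127156 / 273.1 = -466 J/K.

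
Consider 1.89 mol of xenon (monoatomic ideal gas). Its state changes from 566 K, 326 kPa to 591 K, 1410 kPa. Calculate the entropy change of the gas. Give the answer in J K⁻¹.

ΔS = nC_p ln(T₂/T₁) − nR ln(P₂/P₁), with C_p = 5R/2 = 20.79 J mol⁻¹ K⁻¹ for a monoatomic ideal gas.
ΔS = 1.89 × [20.79 × ln(591/566) − 8.314 × ln(1410/326)] = -21.3 J/K.

ΔS = -21.3 J/K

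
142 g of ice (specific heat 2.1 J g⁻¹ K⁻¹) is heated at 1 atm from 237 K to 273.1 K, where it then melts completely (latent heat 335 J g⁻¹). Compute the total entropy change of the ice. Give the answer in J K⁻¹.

ΔS = 216 J/K

Warming step: ΔS₁ = m c ln(T_tr/T_i) = 142 × 2.1 × ln(273.1/237) = 42.28 J/K.
Phase change: ΔS₂ = +mL/T_tr = 142 × 335 / 273.1 = 174.2 J/K.
ΔS_total = (42.28) + (174.2) = 216 J/K.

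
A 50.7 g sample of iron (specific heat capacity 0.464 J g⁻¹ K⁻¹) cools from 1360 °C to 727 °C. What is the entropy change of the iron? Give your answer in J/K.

In kelvin: T₁ = 1633.15 K, T₂ = 1000.15 K. ΔS = ∫dQ_rev/T = m c ln(T₂/T₁) = 50.7 × 0.464 × ln(1000.15/1633.15) = -11.5 J/K.

ΔS = -11.5 J/K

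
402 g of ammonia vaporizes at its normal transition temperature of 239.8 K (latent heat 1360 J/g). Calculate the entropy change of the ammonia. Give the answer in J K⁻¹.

Heat absorbed by the substance: Q = mL = 402 × 1360 = 546720 J.
At constant T, ΔS = Q_rev/T = 546720 / 239.8 = 2280 J/K.

ΔS = 2280 J/K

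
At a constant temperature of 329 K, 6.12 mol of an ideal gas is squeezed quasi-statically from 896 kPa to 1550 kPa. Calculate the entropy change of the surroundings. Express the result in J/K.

ΔS_surr = 27.9 J/K

For an isothermal ideal gas ΔS_gas = nR ln(P₁/P₂) = 6.12 × 8.314 × ln(896/1550) = -27.9 J/K.
The process is reversible, so ΔS_surr = −ΔS_gas = 27.9 J/K and ΔS_universe = 0.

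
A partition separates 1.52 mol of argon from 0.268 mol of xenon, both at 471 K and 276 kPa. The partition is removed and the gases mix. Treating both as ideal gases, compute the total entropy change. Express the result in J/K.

ΔS_mix = 6.28 J/K

Mole fractions: x_A = 1.52/1.79 = 0.85, x_B = 0.15.
ΔS_mix = −R(n_A ln x_A + n_B ln x_B) = −8.314 × (1.52 ln 0.85 + 0.268 ln 0.15) = 6.28 J/K.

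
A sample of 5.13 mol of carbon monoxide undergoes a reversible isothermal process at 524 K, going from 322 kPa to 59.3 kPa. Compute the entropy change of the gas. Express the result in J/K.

For an isothermal ideal gas ΔS_gas = nR ln(P₁/P₂) = 5.13 × 8.314 × ln(322/59.3) = 72.2 J/K.

ΔS_gas = 72.2 J/K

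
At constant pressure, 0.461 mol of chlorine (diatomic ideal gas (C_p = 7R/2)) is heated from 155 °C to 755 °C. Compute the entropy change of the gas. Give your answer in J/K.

ΔS = 11.8 J/K

In kelvin: T₁ = 428.15 K, T₂ = 1028.15 K. At constant pressure, ΔS = nC_p ln(T₂/T₁) with C_p = 7R/2 = 29.1 J mol⁻¹ K⁻¹.
ΔS = 0.461 × 29.1 × ln(1028.15/428.15) = 11.8 J/K.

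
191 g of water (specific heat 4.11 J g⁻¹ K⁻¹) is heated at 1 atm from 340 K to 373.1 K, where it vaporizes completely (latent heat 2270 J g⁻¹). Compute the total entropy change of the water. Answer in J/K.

ΔS = 1240 J/K

Warming step: ΔS₁ = m c ln(T_tr/T_i) = 191 × 4.11 × ln(373.1/340) = 72.928 J/K.
Phase change: ΔS₂ = +mL/T_tr = 191 × 2270 / 373.1 = 1162.1 J/K.
ΔS_total = (72.928) + (1162.1) = 1240 J/K.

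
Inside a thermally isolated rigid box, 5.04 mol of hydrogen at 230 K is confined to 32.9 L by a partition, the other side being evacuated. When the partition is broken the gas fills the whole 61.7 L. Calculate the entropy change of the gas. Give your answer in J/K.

ΔS_gas = 26.3 J/K

No heat is exchanged and no work is done, so the ideal-gas temperature stays constant.
Entropy is a state function; using a reversible isothermal path, ΔS_gas = nR ln(V₂/V₁) = 5.04 × 8.314 × ln(61.7/32.9) = 26.3 J/K.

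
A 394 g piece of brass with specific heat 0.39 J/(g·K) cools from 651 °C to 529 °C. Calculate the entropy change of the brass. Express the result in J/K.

ΔS = -21.8 J/K

In kelvin: T₁ = 924.15 K, T₂ = 802.15 K. ΔS = ∫dQ_rev/T = m c ln(T₂/T₁) = 394 × 0.39 × ln(802.15/924.15) = -21.8 J/K.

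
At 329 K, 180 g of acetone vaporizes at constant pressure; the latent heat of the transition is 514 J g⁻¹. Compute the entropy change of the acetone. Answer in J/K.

Heat absorbed by the substance: Q = mL = 180 × 514 = 92520 J.
At constant T, ΔS = Q_rev/T = 92520 / 329 = 281 J/K.

ΔS = 281 J/K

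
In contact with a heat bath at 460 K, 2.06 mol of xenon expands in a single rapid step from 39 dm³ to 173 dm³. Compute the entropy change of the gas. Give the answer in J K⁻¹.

Entropy is a state function, so ΔS_gas depends only on the end states.
For an isothermal ideal gas ΔS_gas = nR ln(V₂/V₁) = 2.06 × 8.314 × ln(173/39) = 25.5 J/K.

ΔS_gas = 25.5 J/K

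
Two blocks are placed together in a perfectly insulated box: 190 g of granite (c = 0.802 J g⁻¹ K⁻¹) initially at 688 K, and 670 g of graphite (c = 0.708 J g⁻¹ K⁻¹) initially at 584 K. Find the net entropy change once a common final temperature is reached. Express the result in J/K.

Energy balance: T_f = (m₁c₁T₁ + m₂c₂T₂)/(m₁c₁ + m₂c₂) = 609.29 K.
ΔS₁ = m₁c₁ ln(T_f/T₁) = 152.38 × ln(609.29/688) = -18.514 J/K.
ΔS₂ = m₂c₂ ln(T_f/T₂) = 474.36 × ln(609.29/584) = 20.106 J/K.
ΔS_total = -18.514 + 20.106 = 1.59 J/K.

ΔS_total = 1.59 J/K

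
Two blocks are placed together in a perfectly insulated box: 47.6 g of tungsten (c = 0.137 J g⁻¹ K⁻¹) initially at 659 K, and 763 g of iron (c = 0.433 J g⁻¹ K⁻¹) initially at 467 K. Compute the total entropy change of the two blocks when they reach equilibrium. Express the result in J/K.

ΔS_total = 0.425 J/K

Energy balance: T_f = (m₁c₁T₁ + m₂c₂T₂)/(m₁c₁ + m₂c₂) = 470.72 K.
ΔS₁ = m₁c₁ ln(T_f/T₁) = 6.5212 × ln(470.72/659) = -2.194 J/K.
ΔS₂ = m₂c₂ ln(T_f/T₂) = 330.379 × ln(470.72/467) = 2.619 J/K.
ΔS_total = -2.194 + 2.619 = 0.425 J/K.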